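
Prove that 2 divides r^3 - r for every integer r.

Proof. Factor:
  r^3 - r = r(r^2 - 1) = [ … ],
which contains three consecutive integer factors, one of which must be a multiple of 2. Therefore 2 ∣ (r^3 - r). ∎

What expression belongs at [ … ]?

(r - 1)r(r + 1)

r(r^2 - 1) = r(r - 1)(r + 1) = (r - 1)r(r + 1).
These three factors are consecutive integers, so their product is divisible by 2.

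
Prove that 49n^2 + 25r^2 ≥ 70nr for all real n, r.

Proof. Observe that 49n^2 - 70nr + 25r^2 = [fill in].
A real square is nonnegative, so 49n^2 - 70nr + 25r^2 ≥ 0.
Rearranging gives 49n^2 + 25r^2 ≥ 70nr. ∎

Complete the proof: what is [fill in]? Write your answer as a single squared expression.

(7n - 5r)^2

The leading and trailing coefficients are 7^2 and 5^2, and 70 = 2·7·5, so the trinomial is (7n - 5r)^2.
Hence 49n^2 - 70nr + 25r^2 ≥ 0.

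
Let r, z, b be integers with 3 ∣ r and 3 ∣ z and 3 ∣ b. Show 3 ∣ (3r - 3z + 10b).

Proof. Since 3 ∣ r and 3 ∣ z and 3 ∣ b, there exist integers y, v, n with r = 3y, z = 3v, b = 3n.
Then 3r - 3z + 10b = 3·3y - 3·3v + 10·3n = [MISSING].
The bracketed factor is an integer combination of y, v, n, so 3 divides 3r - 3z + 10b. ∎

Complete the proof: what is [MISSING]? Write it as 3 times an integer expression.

3(10n - 3v + 3y)

Each term has a factor of 3: 3·3y - 3·3v + 10·3n = 3·(10n - 3v + 3y).
Since 10n - 3v + 3y is an integer, 3 ∣ (3r - 3z + 10b).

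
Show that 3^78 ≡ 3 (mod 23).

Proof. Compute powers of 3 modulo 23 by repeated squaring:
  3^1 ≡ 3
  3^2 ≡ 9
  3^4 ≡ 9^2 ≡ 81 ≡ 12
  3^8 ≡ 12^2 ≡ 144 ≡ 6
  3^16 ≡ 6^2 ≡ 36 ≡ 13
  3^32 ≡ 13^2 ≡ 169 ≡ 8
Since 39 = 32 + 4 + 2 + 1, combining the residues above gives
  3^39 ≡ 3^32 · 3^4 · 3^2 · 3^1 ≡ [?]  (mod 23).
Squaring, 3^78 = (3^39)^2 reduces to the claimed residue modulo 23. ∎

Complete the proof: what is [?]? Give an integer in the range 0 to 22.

16

Multiply the listed residues: 8 · 12 · 9 · 3 = 96 → 864 → 2592.
Reducing modulo 23: 2592 = 112·23 + 16, so 3^39 ≡ 16.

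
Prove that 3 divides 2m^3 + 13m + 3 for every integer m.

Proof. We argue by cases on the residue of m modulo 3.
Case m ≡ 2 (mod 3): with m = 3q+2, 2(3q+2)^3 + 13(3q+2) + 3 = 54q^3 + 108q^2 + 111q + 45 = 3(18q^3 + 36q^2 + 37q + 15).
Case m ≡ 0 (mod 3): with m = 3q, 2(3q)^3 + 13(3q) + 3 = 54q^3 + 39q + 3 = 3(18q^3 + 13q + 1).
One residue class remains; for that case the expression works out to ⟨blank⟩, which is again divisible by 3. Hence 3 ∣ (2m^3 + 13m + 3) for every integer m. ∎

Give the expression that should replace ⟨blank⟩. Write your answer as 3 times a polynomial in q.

3(18q^3 + 18q^2 + 19q + 6)

Only m ≡ 1 (mod 3) is unaccounted for. Put m = 3q+1:
2(3q+1)^3 + 13(3q+1) + 3 expands to 54q^3 + 54q^2 + 57q + 18,
and factoring out 3 leaves 3(18q^3 + 18q^2 + 19q + 6).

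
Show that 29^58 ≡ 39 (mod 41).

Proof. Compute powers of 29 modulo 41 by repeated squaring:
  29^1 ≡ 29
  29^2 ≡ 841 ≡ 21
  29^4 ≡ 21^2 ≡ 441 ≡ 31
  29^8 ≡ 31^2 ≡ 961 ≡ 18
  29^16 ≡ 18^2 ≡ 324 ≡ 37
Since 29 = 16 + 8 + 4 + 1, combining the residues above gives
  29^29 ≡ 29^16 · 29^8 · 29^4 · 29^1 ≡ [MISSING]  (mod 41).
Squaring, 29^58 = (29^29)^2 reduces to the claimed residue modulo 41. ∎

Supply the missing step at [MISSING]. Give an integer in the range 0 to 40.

11

Multiply the listed residues: 37 · 18 · 31 · 29 = 666 → 20646 → 598734.
Reducing modulo 41: 598734 = 14603·41 + 11, so 29^29 ≡ 11.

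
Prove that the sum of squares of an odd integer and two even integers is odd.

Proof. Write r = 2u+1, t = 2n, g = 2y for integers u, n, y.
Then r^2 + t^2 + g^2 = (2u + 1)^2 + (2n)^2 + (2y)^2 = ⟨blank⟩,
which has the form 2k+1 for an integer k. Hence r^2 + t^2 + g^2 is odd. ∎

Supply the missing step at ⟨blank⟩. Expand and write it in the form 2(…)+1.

2(2n^2 + 2u^2 + 2u + 2y^2) + 1

Expanding: (2u + 1)^2 + (2n)^2 + (2y)^2 = 4n^2 + 4u^2 + 4u + 4y^2 + 1.
Every term except the constant is even, so this is 2(2n^2 + 2u^2 + 2u + 2y^2) + 1,
and 2n^2 + 2u^2 + 2u + 2y^2 ∈ ℤ gives the required form.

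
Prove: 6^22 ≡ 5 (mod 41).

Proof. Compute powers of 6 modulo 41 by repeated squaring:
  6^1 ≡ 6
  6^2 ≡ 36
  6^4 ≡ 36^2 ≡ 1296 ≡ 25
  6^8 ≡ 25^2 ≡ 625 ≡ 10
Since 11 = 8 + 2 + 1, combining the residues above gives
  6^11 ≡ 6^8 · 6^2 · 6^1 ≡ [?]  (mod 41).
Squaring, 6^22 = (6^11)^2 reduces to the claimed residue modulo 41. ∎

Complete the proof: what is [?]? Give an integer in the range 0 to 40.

Multiply the listed residues: 10 · 36 · 6 = 360 → 2160.
Reducing modulo 41: 2160 = 52·41 + 28, so 6^11 ≡ 28.

28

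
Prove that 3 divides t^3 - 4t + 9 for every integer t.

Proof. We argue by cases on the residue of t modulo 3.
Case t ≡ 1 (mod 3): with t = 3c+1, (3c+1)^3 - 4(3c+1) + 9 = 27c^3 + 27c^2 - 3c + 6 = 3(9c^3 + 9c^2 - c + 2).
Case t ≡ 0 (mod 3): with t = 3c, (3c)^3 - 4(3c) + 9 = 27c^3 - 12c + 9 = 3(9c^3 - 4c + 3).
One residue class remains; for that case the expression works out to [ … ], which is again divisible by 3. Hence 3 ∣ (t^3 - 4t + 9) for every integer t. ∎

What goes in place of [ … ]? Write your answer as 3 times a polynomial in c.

3(9c^3 + 18c^2 + 8c + 3)

The residues treated are {1, 0}, so the missing case is t ≡ 2 (mod 3); write t = 3c+2.
Then (3c+2)^3 - 4(3c+2) + 9 = 27c^3 + 54c^2 + 24c + 9 = 3(9c^3 + 18c^2 + 8c + 3).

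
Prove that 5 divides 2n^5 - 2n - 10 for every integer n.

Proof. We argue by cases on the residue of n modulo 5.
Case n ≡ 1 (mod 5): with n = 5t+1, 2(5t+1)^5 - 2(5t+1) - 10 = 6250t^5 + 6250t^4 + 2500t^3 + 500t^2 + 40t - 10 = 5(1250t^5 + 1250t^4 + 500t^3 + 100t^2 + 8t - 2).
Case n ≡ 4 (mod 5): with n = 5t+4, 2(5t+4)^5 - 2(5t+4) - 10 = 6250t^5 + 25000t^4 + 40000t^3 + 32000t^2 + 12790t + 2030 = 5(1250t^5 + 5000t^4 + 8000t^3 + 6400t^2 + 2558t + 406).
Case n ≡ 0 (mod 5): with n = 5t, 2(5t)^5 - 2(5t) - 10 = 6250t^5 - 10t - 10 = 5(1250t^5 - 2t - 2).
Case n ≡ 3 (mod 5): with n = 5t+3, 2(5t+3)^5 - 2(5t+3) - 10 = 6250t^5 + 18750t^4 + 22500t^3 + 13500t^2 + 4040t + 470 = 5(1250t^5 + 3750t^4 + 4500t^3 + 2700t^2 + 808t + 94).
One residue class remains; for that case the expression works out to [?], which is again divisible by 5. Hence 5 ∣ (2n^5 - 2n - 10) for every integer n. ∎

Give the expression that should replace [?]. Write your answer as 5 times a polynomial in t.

5(1250t^5 + 2500t^4 + 2000t^3 + 800t^2 + 158t + 10)

Only n ≡ 2 (mod 5) is unaccounted for. Put n = 5t+2:
2(5t+2)^5 - 2(5t+2) - 10 expands to 6250t^5 + 12500t^4 + 10000t^3 + 4000t^2 + 790t + 50,
and factoring out 5 leaves 5(1250t^5 + 2500t^4 + 2000t^3 + 800t^2 + 158t + 10).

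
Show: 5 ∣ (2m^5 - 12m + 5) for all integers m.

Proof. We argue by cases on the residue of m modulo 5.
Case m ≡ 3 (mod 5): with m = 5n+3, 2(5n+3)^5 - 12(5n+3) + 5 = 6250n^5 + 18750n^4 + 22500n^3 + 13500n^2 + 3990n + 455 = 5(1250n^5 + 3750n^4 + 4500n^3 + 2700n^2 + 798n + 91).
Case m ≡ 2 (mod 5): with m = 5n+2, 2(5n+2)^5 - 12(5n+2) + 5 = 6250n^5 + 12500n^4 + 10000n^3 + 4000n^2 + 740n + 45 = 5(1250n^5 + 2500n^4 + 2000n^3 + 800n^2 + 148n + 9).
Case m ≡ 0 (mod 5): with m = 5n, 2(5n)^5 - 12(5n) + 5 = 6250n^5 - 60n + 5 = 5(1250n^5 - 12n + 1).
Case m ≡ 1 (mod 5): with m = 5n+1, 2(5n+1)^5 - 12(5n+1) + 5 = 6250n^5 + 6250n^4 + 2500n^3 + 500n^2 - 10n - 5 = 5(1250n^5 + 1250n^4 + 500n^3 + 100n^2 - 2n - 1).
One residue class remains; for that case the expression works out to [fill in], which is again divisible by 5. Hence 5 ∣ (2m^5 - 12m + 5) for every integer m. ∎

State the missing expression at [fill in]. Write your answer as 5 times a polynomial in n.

Only m ≡ 4 (mod 5) is unaccounted for. Put m = 5n+4:
2(5n+4)^5 - 12(5n+4) + 5 expands to 6250n^5 + 25000n^4 + 40000n^3 + 32000n^2 + 12740n + 2005,
and factoring out 5 leaves 5(1250n^5 + 5000n^4 + 8000n^3 + 6400n^2 + 2548n + 401).

5(1250n^5 + 5000n^4 + 8000n^3 + 6400n^2 + 2548n + 401)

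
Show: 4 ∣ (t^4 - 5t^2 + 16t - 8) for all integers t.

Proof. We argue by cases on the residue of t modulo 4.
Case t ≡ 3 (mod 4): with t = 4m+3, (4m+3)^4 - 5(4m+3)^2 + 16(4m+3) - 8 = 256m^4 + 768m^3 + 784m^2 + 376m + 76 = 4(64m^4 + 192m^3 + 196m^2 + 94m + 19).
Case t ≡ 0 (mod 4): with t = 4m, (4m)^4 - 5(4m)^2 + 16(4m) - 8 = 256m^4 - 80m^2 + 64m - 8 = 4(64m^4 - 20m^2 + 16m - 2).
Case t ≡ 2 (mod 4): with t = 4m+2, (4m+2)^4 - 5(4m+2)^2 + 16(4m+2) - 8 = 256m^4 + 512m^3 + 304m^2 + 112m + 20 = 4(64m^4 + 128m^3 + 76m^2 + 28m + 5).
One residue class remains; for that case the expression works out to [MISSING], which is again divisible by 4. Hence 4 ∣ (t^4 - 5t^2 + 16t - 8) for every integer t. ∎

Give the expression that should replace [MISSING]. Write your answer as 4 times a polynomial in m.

4(64m^4 + 64m^3 + 4m^2 + 10m + 1)

Only t ≡ 1 (mod 4) is unaccounted for. Put t = 4m+1:
(4m+1)^4 - 5(4m+1)^2 + 16(4m+1) - 8 expands to 256m^4 + 256m^3 + 16m^2 + 40m + 4,
and factoring out 4 leaves 4(64m^4 + 64m^3 + 4m^2 + 10m + 1).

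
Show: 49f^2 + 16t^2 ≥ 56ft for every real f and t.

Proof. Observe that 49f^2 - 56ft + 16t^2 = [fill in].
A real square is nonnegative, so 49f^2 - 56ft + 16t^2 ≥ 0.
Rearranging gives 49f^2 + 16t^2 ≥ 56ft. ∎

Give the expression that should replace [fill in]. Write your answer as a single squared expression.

(7f - 4t)^2

The leading and trailing coefficients are 7^2 and 4^2, and 56 = 2·7·4, so the trinomial is (7f - 4t)^2.
Hence 49f^2 - 56ft + 16t^2 ≥ 0.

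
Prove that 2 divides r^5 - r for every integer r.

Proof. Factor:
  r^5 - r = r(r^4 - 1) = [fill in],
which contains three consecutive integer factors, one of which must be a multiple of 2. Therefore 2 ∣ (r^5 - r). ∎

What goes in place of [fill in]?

r^4 - 1 = (r^2 - 1)(r^2 + 1), and r^2 - 1 = (r-1)(r+1).
So r(r^4 - 1) = (r - 1)r(r + 1)(r^2 + 1).

(r - 1)r(r + 1)(r^2 + 1)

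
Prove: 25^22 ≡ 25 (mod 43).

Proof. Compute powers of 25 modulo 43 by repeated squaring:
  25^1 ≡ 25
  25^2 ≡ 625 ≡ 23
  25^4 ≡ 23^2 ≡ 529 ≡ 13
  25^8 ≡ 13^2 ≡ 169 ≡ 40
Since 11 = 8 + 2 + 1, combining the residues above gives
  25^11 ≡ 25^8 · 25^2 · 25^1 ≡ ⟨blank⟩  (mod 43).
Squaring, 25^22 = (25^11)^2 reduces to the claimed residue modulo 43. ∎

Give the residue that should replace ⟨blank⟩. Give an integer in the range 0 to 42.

25^8 · 25^2 · 25^1 ≡ 40 · 23 · 25 = 23000.
23000 mod 43 = 38, so 25^11 ≡ 38 (mod 43).

38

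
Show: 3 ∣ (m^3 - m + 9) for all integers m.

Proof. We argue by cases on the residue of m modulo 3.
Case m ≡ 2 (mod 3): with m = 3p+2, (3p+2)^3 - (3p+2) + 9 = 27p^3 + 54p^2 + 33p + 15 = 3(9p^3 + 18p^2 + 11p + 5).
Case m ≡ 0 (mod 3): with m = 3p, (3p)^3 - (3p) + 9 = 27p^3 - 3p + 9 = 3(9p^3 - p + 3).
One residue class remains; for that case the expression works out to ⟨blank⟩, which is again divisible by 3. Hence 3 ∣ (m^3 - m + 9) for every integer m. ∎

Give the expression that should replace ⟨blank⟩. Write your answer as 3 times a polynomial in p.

The residues treated are {2, 0}, so the missing case is m ≡ 1 (mod 3); write m = 3p+1.
Then (3p+1)^3 - (3p+1) + 9 = 27p^3 + 27p^2 + 6p + 9 = 3(9p^3 + 9p^2 + 2p + 3).

3(9p^3 + 9p^2 + 2p + 3)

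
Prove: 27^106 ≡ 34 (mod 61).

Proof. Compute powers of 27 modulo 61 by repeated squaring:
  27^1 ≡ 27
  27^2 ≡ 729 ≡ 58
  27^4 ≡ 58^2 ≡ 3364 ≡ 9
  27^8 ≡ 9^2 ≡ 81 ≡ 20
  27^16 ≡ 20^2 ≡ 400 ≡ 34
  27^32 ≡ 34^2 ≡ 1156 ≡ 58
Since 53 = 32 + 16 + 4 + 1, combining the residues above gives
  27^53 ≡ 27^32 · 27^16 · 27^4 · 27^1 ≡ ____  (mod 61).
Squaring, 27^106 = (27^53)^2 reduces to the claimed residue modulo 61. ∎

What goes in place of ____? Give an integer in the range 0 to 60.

41

Multiply the listed residues: 58 · 34 · 9 · 27 = 1972 → 17748 → 479196.
Reducing modulo 61: 479196 = 7855·61 + 41, so 27^53 ≡ 41.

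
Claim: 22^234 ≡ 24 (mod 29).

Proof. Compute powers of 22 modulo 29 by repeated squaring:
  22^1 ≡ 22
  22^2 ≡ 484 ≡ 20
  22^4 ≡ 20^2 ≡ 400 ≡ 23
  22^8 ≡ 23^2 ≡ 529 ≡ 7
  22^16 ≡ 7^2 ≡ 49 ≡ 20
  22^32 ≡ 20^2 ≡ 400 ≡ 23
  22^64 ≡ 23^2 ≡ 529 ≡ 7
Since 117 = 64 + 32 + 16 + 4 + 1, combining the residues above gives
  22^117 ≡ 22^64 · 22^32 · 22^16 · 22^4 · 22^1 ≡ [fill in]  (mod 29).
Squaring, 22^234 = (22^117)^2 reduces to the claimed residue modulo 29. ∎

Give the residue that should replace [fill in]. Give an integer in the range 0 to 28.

13

Multiply the listed residues: 7 · 23 · 20 · 23 · 22 = 161 → 3220 → 74060 → 1629320.
Reducing modulo 29: 1629320 = 56183·29 + 13, so 22^117 ≡ 13.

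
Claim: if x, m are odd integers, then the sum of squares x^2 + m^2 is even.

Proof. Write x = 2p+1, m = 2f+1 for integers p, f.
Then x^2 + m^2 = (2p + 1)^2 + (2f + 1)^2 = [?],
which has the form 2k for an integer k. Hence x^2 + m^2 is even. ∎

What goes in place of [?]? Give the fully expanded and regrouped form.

Expanding: (2p + 1)^2 + (2f + 1)^2 = 4f^2 + 4f + 4p^2 + 4p + 2.
Every term is even; pulling out the factor of 2 gives 2(2f^2 + 2f + 2p^2 + 2p + 1).

2(2f^2 + 2f + 2p^2 + 2p + 1)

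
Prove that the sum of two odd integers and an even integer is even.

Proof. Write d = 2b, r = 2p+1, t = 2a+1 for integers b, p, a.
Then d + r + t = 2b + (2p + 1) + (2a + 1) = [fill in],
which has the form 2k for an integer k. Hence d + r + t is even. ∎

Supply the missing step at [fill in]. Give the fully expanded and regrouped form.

Expanding: 2b + (2p + 1) + (2a + 1) = 2a + 2b + 2p + 2.
Every term is even; pulling out the factor of 2 gives 2(a + b + p + 1).

2(a + b + p + 1)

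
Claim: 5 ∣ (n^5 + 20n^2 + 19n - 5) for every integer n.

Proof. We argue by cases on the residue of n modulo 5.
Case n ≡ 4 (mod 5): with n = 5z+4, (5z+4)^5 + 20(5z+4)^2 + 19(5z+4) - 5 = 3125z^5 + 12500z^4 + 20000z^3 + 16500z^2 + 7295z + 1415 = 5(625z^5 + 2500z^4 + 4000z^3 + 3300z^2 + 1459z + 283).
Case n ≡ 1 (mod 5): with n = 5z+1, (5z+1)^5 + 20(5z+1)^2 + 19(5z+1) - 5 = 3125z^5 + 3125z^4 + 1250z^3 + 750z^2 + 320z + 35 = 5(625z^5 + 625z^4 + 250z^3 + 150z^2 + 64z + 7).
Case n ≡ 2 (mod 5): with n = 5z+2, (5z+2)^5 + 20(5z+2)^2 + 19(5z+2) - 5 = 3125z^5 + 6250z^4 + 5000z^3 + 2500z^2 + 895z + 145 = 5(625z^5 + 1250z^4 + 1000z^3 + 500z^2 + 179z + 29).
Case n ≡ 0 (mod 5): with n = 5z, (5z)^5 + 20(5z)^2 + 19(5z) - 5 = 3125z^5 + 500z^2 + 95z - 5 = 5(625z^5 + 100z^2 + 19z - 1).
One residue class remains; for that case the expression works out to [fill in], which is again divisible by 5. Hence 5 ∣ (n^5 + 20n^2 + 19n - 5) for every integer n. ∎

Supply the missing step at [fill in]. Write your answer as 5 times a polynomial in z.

5(625z^5 + 1875z^4 + 2250z^3 + 1450z^2 + 544z + 95)

The residues treated are {4, 1, 2, 0}, so the missing case is n ≡ 3 (mod 5); write n = 5z+3.
Then (5z+3)^5 + 20(5z+3)^2 + 19(5z+3) - 5 = 3125z^5 + 9375z^4 + 11250z^3 + 7250z^2 + 2720z + 475 = 5(625z^5 + 1875z^4 + 2250z^3 + 1450z^2 + 544z + 95).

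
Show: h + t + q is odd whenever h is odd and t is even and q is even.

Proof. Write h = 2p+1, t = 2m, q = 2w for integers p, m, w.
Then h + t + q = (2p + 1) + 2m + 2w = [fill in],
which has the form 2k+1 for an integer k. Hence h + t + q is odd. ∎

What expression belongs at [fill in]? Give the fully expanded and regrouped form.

(2p + 1) + 2m + 2w = 2m + 2p + 2w + 1
= 2(m + p + w) + 1.
Since m + p + w is an integer, the sum is of the form 2k+1 for an integer k.

2(m + p + w) + 1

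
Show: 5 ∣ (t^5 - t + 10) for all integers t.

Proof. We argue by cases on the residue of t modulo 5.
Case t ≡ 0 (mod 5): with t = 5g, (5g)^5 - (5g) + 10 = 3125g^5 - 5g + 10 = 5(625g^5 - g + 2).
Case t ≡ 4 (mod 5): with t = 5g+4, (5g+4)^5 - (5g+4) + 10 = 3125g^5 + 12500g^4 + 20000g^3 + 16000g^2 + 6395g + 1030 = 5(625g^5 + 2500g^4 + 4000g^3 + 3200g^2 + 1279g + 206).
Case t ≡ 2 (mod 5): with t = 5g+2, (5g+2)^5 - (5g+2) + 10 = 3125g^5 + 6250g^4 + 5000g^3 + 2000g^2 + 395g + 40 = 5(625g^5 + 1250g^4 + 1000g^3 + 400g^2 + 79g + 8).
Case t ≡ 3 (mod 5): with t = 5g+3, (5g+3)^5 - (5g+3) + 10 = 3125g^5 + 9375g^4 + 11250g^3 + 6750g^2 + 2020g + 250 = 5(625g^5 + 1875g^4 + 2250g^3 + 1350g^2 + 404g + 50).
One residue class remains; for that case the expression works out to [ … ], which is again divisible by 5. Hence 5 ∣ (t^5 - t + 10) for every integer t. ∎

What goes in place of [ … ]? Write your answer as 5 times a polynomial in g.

The residues treated are {0, 4, 2, 3}, so the missing case is t ≡ 1 (mod 5); write t = 5g+1.
Then (5g+1)^5 - (5g+1) + 10 = 3125g^5 + 3125g^4 + 1250g^3 + 250g^2 + 20g + 10 = 5(625g^5 + 625g^4 + 250g^3 + 50g^2 + 4g + 2).

5(625g^5 + 625g^4 + 250g^3 + 50g^2 + 4g + 2)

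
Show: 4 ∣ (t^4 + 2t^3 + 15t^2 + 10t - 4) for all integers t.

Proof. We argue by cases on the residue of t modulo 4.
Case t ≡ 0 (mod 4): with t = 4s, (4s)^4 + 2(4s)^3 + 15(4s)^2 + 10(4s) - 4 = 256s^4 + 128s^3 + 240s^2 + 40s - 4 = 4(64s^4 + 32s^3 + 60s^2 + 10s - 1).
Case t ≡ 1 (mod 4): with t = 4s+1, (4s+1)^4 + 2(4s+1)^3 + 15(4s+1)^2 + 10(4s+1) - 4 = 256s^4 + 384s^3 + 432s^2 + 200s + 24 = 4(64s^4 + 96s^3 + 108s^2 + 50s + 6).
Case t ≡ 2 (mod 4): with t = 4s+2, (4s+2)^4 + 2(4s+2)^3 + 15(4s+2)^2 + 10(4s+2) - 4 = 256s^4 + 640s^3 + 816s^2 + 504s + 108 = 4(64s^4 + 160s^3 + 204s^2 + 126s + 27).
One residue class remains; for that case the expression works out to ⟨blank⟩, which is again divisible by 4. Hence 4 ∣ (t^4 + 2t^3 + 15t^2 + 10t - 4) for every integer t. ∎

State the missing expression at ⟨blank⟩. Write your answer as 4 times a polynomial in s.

4(64s^4 + 224s^3 + 348s^2 + 262s + 74)

The residues treated are {0, 1, 2}, so the missing case is t ≡ 3 (mod 4); write t = 4s+3.
Then (4s+3)^4 + 2(4s+3)^3 + 15(4s+3)^2 + 10(4s+3) - 4 = 256s^4 + 896s^3 + 1392s^2 + 1048s + 296 = 4(64s^4 + 224s^3 + 348s^2 + 262s + 74).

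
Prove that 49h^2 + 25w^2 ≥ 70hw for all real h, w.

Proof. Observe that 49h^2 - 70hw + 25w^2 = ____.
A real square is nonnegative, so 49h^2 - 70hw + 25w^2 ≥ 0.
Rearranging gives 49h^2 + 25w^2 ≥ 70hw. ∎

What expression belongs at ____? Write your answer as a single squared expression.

(7h - 5w)^2

49h^2 - 70hw + 25w^2 is a perfect-square trinomial: the outer terms are (7h)^2 and (5w)^2, and the cross term is -2·7h·5w.
So 49h^2 - 70hw + 25w^2 = (7h - 5w)^2 ≥ 0.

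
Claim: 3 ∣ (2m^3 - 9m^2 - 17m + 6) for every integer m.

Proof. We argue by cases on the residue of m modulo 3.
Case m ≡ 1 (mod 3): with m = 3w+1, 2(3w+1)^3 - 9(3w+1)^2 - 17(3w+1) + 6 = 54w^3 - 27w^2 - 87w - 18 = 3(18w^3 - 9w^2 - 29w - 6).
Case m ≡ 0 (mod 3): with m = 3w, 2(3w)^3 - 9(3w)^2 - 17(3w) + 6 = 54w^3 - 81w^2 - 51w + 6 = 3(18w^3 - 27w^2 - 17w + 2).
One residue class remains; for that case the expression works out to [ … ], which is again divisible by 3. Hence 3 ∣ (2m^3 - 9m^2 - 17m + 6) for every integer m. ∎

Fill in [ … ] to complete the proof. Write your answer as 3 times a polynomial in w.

3(18w^3 + 9w^2 - 29w - 16)

The residues treated are {1, 0}, so the missing case is m ≡ 2 (mod 3); write m = 3w+2.
Then 2(3w+2)^3 - 9(3w+2)^2 - 17(3w+2) + 6 = 54w^3 + 27w^2 - 87w - 48 = 3(18w^3 + 9w^2 - 29w - 16).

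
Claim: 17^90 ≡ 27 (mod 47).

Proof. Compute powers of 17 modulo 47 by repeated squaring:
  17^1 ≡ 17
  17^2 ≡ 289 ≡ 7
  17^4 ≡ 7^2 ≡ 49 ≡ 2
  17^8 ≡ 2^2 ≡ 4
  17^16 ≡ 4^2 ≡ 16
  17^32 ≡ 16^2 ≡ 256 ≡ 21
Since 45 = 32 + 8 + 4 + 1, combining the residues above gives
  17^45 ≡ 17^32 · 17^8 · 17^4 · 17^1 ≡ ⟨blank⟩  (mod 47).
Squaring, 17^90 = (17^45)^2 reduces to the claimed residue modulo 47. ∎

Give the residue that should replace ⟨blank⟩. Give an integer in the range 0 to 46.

36

17^32 · 17^8 · 17^4 · 17^1 ≡ 21 · 4 · 2 · 17 = 2856.
2856 mod 47 = 36, so 17^45 ≡ 36 (mod 47).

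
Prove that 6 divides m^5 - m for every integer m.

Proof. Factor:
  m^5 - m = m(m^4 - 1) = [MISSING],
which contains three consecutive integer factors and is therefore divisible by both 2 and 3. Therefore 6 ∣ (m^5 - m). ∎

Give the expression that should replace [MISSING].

(m - 1)m(m + 1)(m^2 + 1)

m^4 - 1 = (m^2 - 1)(m^2 + 1), and m^2 - 1 = (m-1)(m+1).
So m(m^4 - 1) = (m - 1)m(m + 1)(m^2 + 1).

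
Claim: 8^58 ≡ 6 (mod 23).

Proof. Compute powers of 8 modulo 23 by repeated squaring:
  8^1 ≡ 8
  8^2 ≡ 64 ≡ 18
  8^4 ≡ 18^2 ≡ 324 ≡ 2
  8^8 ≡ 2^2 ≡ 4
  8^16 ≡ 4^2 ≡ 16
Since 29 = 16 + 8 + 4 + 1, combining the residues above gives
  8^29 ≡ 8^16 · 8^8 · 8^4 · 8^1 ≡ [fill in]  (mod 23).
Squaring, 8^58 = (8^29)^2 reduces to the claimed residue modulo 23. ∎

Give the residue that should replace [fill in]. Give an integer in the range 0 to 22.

12

Multiply the listed residues: 16 · 4 · 2 · 8 = 64 → 128 → 1024.
Reducing modulo 23: 1024 = 44·23 + 12, so 8^29 ≡ 12.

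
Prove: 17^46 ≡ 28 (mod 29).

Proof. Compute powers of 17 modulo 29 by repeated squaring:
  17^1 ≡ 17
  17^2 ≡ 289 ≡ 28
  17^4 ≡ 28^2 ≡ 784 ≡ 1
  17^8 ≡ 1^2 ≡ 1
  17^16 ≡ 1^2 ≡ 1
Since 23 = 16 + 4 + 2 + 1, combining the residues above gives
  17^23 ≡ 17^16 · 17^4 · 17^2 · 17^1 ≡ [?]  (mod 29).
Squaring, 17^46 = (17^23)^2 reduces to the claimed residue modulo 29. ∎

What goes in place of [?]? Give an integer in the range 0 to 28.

Multiply the listed residues: 1 · 1 · 28 · 17 = 1 → 28 → 476.
Reducing modulo 29: 476 = 16·29 + 12, so 17^23 ≡ 12.

12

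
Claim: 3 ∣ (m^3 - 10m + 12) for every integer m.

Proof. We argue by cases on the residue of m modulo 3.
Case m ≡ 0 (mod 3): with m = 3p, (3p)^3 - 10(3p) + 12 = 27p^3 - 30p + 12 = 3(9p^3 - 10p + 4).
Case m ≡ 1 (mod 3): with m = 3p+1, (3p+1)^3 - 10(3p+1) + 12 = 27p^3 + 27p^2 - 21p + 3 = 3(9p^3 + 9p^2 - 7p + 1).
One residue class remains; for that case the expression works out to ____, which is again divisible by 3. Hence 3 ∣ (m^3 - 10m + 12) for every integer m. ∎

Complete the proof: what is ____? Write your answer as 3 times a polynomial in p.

3(9p^3 + 18p^2 + 2p)

Only m ≡ 2 (mod 3) is unaccounted for. Put m = 3p+2:
(3p+2)^3 - 10(3p+2) + 12 expands to 27p^3 + 54p^2 + 6p,
and factoring out 3 leaves 3(9p^3 + 18p^2 + 2p).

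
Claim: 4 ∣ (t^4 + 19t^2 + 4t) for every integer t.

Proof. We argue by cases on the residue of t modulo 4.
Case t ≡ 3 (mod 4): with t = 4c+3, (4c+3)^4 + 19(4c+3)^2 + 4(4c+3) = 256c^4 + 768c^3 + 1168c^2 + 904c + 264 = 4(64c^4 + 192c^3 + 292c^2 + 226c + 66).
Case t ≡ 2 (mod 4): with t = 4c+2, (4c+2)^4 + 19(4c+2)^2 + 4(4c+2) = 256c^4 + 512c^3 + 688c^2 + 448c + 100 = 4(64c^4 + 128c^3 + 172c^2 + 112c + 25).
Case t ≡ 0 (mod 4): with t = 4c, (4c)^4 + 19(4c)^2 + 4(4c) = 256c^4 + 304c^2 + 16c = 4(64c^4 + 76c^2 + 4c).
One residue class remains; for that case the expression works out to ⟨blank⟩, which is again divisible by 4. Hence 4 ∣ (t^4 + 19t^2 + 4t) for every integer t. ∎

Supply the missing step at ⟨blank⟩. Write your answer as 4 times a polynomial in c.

Only t ≡ 1 (mod 4) is unaccounted for. Put t = 4c+1:
(4c+1)^4 + 19(4c+1)^2 + 4(4c+1) expands to 256c^4 + 256c^3 + 400c^2 + 184c + 24,
and factoring out 4 leaves 4(64c^4 + 64c^3 + 100c^2 + 46c + 6).

4(64c^4 + 64c^3 + 100c^2 + 46c + 6)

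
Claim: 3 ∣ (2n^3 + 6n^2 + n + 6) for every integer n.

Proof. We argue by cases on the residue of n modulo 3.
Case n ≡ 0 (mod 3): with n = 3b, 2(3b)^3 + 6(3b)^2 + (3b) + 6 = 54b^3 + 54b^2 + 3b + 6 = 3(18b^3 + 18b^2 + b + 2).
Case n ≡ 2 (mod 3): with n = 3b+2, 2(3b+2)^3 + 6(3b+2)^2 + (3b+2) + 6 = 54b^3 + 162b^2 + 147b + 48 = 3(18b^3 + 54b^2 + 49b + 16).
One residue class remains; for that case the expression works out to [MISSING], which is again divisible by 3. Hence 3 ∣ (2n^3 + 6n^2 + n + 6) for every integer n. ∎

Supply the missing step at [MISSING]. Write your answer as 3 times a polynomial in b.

The residues treated are {0, 2}, so the missing case is n ≡ 1 (mod 3); write n = 3b+1.
Then 2(3b+1)^3 + 6(3b+1)^2 + (3b+1) + 6 = 54b^3 + 108b^2 + 57b + 15 = 3(18b^3 + 36b^2 + 19b + 5).

3(18b^3 + 36b^2 + 19b + 5)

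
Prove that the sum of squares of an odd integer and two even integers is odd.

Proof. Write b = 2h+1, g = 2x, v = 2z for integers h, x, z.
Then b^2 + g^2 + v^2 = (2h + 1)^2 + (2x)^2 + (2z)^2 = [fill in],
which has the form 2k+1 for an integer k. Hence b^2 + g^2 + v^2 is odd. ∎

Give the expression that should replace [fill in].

2(2h^2 + 2h + 2x^2 + 2z^2) + 1

(2h + 1)^2 + (2x)^2 + (2z)^2 = 4h^2 + 4h + 4x^2 + 4z^2 + 1
= 2(2h^2 + 2h + 2x^2 + 2z^2) + 1.
Since 2h^2 + 2h + 2x^2 + 2z^2 is an integer, the sum of squares is of the form 2k+1 for an integer k.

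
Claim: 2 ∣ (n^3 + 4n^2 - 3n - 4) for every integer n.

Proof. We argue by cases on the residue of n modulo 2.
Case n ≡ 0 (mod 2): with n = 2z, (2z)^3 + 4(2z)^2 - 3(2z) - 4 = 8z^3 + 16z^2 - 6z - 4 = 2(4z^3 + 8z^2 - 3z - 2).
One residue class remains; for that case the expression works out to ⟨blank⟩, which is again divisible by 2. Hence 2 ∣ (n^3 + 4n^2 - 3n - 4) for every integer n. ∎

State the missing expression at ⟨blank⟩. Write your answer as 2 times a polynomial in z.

2(4z^3 + 14z^2 + 8z - 1)

The residues treated are {0}, so the missing case is n ≡ 1 (mod 2); write n = 2z+1.
Then (2z+1)^3 + 4(2z+1)^2 - 3(2z+1) - 4 = 8z^3 + 28z^2 + 16z - 2 = 2(4z^3 + 14z^2 + 8z - 1).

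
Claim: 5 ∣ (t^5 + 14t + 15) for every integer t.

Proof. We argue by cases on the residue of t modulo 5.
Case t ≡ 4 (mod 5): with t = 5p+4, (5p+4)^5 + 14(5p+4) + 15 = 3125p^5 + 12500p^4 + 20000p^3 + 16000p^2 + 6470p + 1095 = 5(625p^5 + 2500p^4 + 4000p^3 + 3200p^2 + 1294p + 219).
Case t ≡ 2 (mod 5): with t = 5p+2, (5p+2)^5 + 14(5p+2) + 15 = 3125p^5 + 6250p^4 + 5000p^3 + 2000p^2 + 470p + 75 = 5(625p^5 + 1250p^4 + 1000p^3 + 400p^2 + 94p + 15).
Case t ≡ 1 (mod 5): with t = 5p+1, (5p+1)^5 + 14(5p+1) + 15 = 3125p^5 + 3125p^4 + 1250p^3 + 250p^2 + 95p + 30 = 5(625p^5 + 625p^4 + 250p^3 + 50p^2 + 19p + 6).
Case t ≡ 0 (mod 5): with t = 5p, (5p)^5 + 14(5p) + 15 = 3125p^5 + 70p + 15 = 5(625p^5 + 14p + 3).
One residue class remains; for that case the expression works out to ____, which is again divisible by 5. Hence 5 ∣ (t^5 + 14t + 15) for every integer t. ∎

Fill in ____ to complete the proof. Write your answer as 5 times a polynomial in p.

The residues treated are {4, 2, 1, 0}, so the missing case is t ≡ 3 (mod 5); write t = 5p+3.
Then (5p+3)^5 + 14(5p+3) + 15 = 3125p^5 + 9375p^4 + 11250p^3 + 6750p^2 + 2095p + 300 = 5(625p^5 + 1875p^4 + 2250p^3 + 1350p^2 + 419p + 60).

5(625p^5 + 1875p^4 + 2250p^3 + 1350p^2 + 419p + 60)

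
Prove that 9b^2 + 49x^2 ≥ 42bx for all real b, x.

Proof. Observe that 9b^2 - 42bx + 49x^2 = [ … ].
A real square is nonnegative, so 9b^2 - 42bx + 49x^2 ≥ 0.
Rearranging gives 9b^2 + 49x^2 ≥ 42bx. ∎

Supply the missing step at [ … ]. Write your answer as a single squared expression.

(3b - 7x)^2

9b^2 - 42bx + 49x^2 is a perfect-square trinomial: the outer terms are (3b)^2 and (7x)^2, and the cross term is -2·3b·7x.
So 9b^2 - 42bx + 49x^2 = (3b - 7x)^2 ≥ 0.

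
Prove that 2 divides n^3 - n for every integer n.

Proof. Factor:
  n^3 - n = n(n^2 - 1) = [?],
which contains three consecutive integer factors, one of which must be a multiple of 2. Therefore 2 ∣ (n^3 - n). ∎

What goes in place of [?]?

n(n^2 - 1) = n(n - 1)(n + 1) = (n - 1)n(n + 1).
These three factors are consecutive integers, so their product is divisible by 2.

(n - 1)n(n + 1)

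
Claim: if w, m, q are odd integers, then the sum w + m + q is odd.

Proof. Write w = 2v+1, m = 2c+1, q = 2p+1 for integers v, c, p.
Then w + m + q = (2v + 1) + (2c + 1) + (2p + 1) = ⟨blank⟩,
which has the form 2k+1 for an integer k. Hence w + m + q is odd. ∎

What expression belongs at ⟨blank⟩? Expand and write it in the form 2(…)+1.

2(c + p + v + 1) + 1

(2v + 1) + (2c + 1) + (2p + 1) = 2c + 2p + 2v + 3
= 2(c + p + v + 1) + 1.
Since c + p + v + 1 is an integer, the sum is of the form 2k+1 for an integer k.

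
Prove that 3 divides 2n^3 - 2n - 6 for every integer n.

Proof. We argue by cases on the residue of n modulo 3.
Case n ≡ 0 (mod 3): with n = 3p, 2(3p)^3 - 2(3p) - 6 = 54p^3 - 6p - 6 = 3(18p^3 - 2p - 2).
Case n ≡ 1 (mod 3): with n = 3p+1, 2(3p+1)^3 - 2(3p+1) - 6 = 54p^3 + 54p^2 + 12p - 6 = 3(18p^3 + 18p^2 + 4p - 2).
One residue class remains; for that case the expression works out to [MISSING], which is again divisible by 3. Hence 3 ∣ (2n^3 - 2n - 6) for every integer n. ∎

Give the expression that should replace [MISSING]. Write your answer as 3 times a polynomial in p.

3(18p^3 + 36p^2 + 22p + 2)

Only n ≡ 2 (mod 3) is unaccounted for. Put n = 3p+2:
2(3p+2)^3 - 2(3p+2) - 6 expands to 54p^3 + 108p^2 + 66p + 6,
and factoring out 3 leaves 3(18p^3 + 36p^2 + 22p + 2).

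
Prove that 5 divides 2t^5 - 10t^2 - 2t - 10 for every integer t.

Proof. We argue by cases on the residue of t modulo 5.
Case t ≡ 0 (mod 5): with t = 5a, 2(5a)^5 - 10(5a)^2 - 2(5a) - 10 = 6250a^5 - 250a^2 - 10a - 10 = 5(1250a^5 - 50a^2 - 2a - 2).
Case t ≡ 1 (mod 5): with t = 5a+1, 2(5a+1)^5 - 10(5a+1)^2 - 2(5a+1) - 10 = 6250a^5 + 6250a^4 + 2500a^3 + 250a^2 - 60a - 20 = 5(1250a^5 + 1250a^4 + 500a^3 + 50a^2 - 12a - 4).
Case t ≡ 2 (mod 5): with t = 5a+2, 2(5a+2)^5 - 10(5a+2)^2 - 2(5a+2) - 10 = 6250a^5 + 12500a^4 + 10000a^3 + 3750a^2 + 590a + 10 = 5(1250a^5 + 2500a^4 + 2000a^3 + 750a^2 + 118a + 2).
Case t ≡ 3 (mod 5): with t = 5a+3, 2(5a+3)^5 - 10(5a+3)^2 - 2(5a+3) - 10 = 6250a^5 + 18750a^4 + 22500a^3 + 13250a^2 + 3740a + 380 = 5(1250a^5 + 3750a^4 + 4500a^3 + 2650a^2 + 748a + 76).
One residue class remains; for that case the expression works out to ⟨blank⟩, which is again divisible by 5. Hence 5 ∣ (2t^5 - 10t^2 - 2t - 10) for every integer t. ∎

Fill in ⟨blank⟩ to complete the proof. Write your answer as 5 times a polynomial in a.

The residues treated are {0, 1, 2, 3}, so the missing case is t ≡ 4 (mod 5); write t = 5a+4.
Then 2(5a+4)^5 - 10(5a+4)^2 - 2(5a+4) - 10 = 6250a^5 + 25000a^4 + 40000a^3 + 31750a^2 + 12390a + 1870 = 5(1250a^5 + 5000a^4 + 8000a^3 + 6350a^2 + 2478a + 374).

5(1250a^5 + 5000a^4 + 8000a^3 + 6350a^2 + 2478a + 374)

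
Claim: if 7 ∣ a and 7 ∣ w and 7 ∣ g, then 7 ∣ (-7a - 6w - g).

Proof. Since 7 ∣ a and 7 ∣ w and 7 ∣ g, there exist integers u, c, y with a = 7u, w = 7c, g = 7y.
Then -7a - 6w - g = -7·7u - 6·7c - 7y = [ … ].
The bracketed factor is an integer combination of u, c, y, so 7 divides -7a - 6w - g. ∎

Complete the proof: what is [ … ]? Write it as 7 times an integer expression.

7(-6c - 7u - y)

Pull the common 7 out of every term: -7·7u - 6·7c - 7y = 7(-6c - 7u - y).
-6c - 7u - y is an integer, which exhibits the divisibility.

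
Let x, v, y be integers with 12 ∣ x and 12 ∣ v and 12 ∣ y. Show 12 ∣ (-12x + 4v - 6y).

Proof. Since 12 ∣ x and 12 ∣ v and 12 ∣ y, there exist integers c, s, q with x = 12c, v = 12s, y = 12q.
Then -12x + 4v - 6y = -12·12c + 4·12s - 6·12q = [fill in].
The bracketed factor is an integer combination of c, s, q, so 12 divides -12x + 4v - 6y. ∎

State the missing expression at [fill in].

Pull the common 12 out of every term: -12·12c + 4·12s - 6·12q = 12(-12c - 6q + 4s).
-12c - 6q + 4s is an integer, which exhibits the divisibility.

12(-12c - 6q + 4s)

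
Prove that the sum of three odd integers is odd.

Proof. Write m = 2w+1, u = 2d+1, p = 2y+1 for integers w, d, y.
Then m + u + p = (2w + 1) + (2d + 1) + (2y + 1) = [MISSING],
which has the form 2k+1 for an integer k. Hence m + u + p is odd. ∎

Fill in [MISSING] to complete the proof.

Expanding: (2w + 1) + (2d + 1) + (2y + 1) = 2d + 2w + 2y + 3.
Every term except the constant is even, so this is 2(d + w + y + 1) + 1,
and d + w + y + 1 ∈ ℤ gives the required form.

2(d + w + y + 1) + 1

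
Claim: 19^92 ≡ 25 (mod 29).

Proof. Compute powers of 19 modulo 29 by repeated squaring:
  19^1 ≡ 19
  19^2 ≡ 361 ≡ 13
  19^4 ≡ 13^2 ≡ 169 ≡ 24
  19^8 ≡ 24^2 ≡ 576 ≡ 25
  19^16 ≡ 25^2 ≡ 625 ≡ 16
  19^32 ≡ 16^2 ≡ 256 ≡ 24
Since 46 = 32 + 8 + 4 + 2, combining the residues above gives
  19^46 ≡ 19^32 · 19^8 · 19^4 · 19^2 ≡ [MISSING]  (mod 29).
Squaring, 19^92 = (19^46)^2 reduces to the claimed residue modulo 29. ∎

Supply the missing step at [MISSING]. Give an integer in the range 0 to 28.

Multiply the listed residues: 24 · 25 · 24 · 13 = 600 → 14400 → 187200.
Reducing modulo 29: 187200 = 6455·29 + 5, so 19^46 ≡ 5.

5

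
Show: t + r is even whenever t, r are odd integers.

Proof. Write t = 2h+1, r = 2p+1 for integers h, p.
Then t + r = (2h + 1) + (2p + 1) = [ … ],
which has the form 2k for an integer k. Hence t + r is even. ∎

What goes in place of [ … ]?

Expanding: (2h + 1) + (2p + 1) = 2h + 2p + 2.
Every term is even; pulling out the factor of 2 gives 2(h + p + 1).

2(h + p + 1)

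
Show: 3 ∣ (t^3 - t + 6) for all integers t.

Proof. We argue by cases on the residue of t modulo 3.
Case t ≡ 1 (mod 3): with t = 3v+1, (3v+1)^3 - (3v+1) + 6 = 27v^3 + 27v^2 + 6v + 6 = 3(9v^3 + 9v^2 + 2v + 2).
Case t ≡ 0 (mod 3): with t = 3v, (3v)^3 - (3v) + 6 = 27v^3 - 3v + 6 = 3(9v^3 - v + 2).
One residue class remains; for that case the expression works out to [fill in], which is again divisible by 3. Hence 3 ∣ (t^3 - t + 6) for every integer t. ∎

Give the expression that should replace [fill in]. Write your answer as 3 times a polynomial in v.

Only t ≡ 2 (mod 3) is unaccounted for. Put t = 3v+2:
(3v+2)^3 - (3v+2) + 6 expands to 27v^3 + 54v^2 + 33v + 12,
and factoring out 3 leaves 3(9v^3 + 18v^2 + 11v + 4).

3(9v^3 + 18v^2 + 11v + 4)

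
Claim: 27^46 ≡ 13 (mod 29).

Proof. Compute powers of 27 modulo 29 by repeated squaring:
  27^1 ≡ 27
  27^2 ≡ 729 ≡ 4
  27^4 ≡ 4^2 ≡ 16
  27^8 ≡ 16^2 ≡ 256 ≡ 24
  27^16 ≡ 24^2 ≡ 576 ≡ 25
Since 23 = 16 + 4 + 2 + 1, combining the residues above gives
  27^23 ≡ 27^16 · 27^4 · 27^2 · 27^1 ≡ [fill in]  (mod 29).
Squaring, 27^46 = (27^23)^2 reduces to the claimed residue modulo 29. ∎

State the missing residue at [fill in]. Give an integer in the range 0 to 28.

27^16 · 27^4 · 27^2 · 27^1 ≡ 25 · 16 · 4 · 27 = 43200.
43200 mod 29 = 19, so 27^23 ≡ 19 (mod 29).

19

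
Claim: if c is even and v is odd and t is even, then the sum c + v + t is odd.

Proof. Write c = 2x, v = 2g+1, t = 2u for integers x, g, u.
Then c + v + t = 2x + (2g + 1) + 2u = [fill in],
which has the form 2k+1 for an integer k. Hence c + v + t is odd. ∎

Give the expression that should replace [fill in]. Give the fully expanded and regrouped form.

2(g + u + x) + 1

Expanding: 2x + (2g + 1) + 2u = 2g + 2u + 2x + 1.
Every term except the constant is even, so this is 2(g + u + x) + 1,
and g + u + x ∈ ℤ gives the required form.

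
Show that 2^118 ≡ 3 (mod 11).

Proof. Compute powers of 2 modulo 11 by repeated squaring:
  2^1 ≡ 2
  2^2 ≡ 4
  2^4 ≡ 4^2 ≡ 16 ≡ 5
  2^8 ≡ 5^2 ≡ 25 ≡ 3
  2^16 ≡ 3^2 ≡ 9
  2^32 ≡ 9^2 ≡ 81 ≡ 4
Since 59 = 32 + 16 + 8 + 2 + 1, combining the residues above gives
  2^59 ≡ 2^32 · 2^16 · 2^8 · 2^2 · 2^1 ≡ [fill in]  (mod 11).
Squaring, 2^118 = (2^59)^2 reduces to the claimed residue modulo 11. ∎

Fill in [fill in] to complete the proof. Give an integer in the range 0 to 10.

Multiply the listed residues: 4 · 9 · 3 · 4 · 2 = 36 → 108 → 432 → 864.
Reducing modulo 11: 864 = 78·11 + 6, so 2^59 ≡ 6.

6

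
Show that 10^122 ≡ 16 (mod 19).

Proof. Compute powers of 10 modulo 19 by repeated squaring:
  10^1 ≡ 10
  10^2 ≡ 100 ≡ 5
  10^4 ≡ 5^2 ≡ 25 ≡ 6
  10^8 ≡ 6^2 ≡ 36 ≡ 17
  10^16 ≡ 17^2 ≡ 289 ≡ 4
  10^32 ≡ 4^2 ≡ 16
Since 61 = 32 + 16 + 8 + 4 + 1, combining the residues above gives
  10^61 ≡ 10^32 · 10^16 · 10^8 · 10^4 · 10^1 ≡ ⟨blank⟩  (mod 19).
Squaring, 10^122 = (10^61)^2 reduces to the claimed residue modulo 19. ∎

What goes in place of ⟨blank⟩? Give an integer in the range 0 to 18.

10^32 · 10^16 · 10^8 · 10^4 · 10^1 ≡ 16 · 4 · 17 · 6 · 10 = 65280.
65280 mod 19 = 15, so 10^61 ≡ 15 (mod 19).

15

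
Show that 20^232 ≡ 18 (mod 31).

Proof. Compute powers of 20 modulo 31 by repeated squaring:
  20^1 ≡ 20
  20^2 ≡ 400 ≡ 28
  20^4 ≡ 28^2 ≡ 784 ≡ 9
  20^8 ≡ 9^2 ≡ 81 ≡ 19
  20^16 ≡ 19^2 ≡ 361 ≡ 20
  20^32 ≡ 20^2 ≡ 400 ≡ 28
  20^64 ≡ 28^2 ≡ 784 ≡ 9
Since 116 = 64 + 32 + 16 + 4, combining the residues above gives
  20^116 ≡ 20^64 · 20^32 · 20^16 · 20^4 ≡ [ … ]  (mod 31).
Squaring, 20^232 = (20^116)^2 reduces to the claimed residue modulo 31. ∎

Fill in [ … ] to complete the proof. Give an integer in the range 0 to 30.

Multiply the listed residues: 9 · 28 · 20 · 9 = 252 → 5040 → 45360.
Reducing modulo 31: 45360 = 1463·31 + 7, so 20^116 ≡ 7.

7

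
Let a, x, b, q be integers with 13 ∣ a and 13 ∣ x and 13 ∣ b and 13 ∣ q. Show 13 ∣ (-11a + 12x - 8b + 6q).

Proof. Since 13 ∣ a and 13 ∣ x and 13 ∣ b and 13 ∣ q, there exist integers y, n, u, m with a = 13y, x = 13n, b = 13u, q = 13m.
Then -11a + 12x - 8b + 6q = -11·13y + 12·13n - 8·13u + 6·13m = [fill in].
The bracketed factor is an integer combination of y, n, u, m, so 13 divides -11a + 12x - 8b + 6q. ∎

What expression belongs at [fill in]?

13(6m + 12n - 8u - 11y)

Each term has a factor of 13: -11·13y + 12·13n - 8·13u + 6·13m = 13·(6m + 12n - 8u - 11y).
Since 6m + 12n - 8u - 11y is an integer, 13 ∣ (-11a + 12x - 8b + 6q).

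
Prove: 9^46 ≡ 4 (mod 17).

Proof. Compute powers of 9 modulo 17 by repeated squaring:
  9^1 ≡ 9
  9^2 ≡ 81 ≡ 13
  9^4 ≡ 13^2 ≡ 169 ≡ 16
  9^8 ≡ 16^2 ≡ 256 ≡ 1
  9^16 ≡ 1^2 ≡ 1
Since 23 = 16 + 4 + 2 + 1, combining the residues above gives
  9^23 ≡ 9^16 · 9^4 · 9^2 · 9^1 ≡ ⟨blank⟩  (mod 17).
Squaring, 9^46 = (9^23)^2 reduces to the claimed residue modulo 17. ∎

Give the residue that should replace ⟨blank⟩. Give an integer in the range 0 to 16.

2

Multiply the listed residues: 1 · 16 · 13 · 9 = 16 → 208 → 1872.
Reducing modulo 17: 1872 = 110·17 + 2, so 9^23 ≡ 2.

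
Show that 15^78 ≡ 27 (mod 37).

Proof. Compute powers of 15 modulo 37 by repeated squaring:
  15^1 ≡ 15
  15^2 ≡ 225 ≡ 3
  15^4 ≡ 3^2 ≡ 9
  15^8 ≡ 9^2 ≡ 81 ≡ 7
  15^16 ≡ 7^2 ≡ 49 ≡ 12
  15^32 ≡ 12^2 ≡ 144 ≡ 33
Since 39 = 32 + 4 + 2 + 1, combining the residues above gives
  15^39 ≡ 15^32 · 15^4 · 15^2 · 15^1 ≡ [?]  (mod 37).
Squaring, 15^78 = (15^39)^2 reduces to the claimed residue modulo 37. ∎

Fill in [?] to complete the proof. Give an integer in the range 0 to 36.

Multiply the listed residues: 33 · 9 · 3 · 15 = 297 → 891 → 13365.
Reducing modulo 37: 13365 = 361·37 + 8, so 15^39 ≡ 8.

8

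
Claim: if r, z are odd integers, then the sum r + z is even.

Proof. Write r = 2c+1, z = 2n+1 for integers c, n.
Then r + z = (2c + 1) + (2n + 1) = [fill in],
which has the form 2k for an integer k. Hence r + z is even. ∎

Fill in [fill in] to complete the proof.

2(c + n + 1)

Expanding: (2c + 1) + (2n + 1) = 2c + 2n + 2.
Every term is even; pulling out the factor of 2 gives 2(c + n + 1).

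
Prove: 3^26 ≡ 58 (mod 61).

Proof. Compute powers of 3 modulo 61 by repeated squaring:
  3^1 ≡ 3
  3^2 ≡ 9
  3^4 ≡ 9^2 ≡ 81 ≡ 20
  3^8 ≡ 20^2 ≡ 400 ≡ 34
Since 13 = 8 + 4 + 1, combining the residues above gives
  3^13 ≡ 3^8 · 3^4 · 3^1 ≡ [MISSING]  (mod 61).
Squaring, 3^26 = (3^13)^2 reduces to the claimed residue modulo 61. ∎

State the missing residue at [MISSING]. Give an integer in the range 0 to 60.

27

Multiply the listed residues: 34 · 20 · 3 = 680 → 2040.
Reducing modulo 61: 2040 = 33·61 + 27, so 3^13 ≡ 27.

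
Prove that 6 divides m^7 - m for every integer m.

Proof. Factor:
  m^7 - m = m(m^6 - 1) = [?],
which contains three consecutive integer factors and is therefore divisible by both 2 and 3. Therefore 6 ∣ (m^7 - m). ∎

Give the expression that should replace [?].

m^6 - 1 = (m^2 - 1)(m^4 + m^2 + 1), and m^2 - 1 = (m-1)(m+1).
So m(m^6 - 1) = (m - 1)m(m + 1)(m^4 + m^2 + 1).

(m - 1)m(m + 1)(m^4 + m^2 + 1)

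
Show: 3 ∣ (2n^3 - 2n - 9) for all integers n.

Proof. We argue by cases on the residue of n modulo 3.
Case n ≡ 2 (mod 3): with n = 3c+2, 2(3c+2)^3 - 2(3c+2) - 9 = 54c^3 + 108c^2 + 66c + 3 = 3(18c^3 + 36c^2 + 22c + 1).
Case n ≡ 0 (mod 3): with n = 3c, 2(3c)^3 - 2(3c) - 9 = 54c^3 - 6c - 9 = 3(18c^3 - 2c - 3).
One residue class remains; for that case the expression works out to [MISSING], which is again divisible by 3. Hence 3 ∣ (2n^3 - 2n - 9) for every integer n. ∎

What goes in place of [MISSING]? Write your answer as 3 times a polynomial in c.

Only n ≡ 1 (mod 3) is unaccounted for. Put n = 3c+1:
2(3c+1)^3 - 2(3c+1) - 9 expands to 54c^3 + 54c^2 + 12c - 9,
and factoring out 3 leaves 3(18c^3 + 18c^2 + 4c - 3).

3(18c^3 + 18c^2 + 4c - 3)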